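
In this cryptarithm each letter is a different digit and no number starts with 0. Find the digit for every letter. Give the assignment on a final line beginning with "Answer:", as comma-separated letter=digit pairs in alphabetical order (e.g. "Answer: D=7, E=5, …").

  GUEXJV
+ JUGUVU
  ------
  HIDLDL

Step 1. [col 1: V + U ≡ L (mod 10)] several values work for U in column 1 (V + U ≡ L (mod 10), carry-in 0); try U=2, so U=2.
Step 2. [col 1: V + U ≡ L (mod 10)] L=0 is one option consistent with column 1 (V + U ≡ L (mod 10), carry-in 0) — take it. So L=0.
Step 3. [col 1: V + U ≡ L (mod 10)] in column 1 we have V+U≡L with carry-in 0; given U=2, L=0 and digits 0,2 already taken and all letters distinct, that pins V to 8. So V=8.
Step 4. [col 2: J + V ≡ D (mod 10)] column 2 (J + V ≡ D (mod 10), carry-in 1) doesn't pin J yet; pick J=6 and continue ⇒ J=6.
Step 5. [col 2: J + V ≡ D (mod 10)] column 2: given J=6, V=8, carry-in 1, and digits 0,2,6,8 already taken and all letters distinct, J+V≡D (mod 10) forces D=5. So D=5.
Step 6. [col 3: X + U ≡ L (mod 10)] in column 3 we have X+U≡L with carry-in 1; given U=2, L=0 and digits 0,2,5,6,8 already taken and all letters distinct, that pins X to 7, so X=7.
Step 7. [col 4: E + G ≡ D (mod 10)] no forcing yet in column 4 (carry-in 1); E=1 is free and consistent — try it. So E=1.
Step 8. [col 4: E + G ≡ D (mod 10)] in column 4 we have E+G≡D with carry-in 1; given E=1, D=5 and digits 0,1,2,5,6,7,8 already taken and all letters distinct, that pins G to 3, so G=3.
Step 9. [col 5: U + U ≡ I (mod 10)] from column 5 (U=2, carry-in 0, digits 0,1,2,3,5,6,7,8 already taken and all letters distinct): I must equal 4. So I=4.
Step 10. [col 6: G + J ≡ H (mod 10)] in column 6 we have G+J≡H with carry-in 0; given G=3, J=6 and digits 0,1,2,3,4,5,6,7,8 already taken and all letters distinct, that pins H to 9, so H=9.

Answer: D=5, E=1, G=3, H=9, I=4, J=6, L=0, U=2, V=8, X=7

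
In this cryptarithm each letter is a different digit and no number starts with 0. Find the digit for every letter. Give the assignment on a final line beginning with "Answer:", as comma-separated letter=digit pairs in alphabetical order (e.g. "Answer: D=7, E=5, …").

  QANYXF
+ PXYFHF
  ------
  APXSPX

Step 1. [col 1: F + F ≡ X (mod 10)] column 1 (F + F ≡ X (mod 10), carry-in 0) doesn't pin X yet; pick X=4 and continue ⇒ X=4.
Step 2. [col 1: F + F ≡ X (mod 10)] no forcing yet in column 1 (carry-in 0); F=7 is free and consistent — try it ⇒ F=7.
Step 3. [col 2: X + H ≡ P (mod 10)] column 2 (X + H ≡ P (mod 10), carry-in 1) doesn't pin P yet; pick P=3 and continue ⇒ P=3.
Step 4. [col 2: X + H ≡ P (mod 10)] column 2: given X=4, P=3, carry-in 1, and digits 3,4,7 already taken and all letters distinct, X+H≡P (mod 10) forces H=8. So H=8.
Step 5. [col 3: Y + F ≡ S (mod 10)] column 3 (Y + F ≡ S (mod 10), carry-in 1) doesn't pin Y yet; pick Y=2 and continue. So Y=2.
Step 6. [col 3: Y + F ≡ S (mod 10)] in column 3 we have Y+F≡S with carry-in 1; given Y=2, F=7 and digits 2,3,4,7,8 already taken and all letters distinct, that pins S to 0 ⇒ S=0.
Step 7. [col 4: N + Y ≡ X (mod 10)] column 4 reads N+Y+carry(1)=X with Y=2, X=4; with digits 0,2,3,4,7,8 already taken and all letters distinct, the only value for N is 1. So N=1.
Step 8. [col 5: A + X ≡ P (mod 10)] column 5 reads A+X+carry(0)=P with X=4, P=3; with digits 0,1,2,3,4,7,8 already taken and all letters distinct, the only value for A is 9. So A=9.
Step 9. [col 6: Q + P ≡ A (mod 10)] column 6: given P=3, A=9, carry-in 1, and digits 0,1,2,3,4,7,8,9 already taken and all letters distinct, Q+P≡A (mod 10) forces Q=5. So Q=5.

Answer: A=9, F=7, H=8, N=1, P=3, Q=5, S=0, X=4, Y=2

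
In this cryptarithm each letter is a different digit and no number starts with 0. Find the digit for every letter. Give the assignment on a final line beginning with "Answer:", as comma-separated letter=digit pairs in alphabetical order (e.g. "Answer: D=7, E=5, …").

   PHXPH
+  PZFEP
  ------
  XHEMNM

Step 1. [col 1: H + P ≡ M (mod 10)] H=7 is one option consistent with column 1 (H + P ≡ M (mod 10), carry-in 0) — take it. So H=7.
Step 2. [col 1: H + P ≡ M (mod 10)] P=8 is one option consistent with column 1 (H + P ≡ M (mod 10), carry-in 0) — take it. So P=8.
Step 3. [X] the sum has 6 digits but both addends have 5; that extra leading digit X is the final carry, namely 1, so X=1.
Step 4. [col 1: H + P ≡ M (mod 10)] in column 1 we have H+P≡M with carry-in 0; given H=7, P=8 and digits 1,7,8 already taken and all letters distinct, that pins M to 5. So M=5.
Step 5. [col 2: P + E ≡ N (mod 10)] column 2 (P + E ≡ N (mod 10), carry-in 1) doesn't pin E yet; pick E=0 and continue ⇒ E=0.
Step 6. [col 2: P + E ≡ N (mod 10)] in column 2 we have P+E≡N with carry-in 1; given P=8, E=0 and digits 0,1,5,7,8 already taken and all letters distinct, that pins N to 9. So N=9.
Step 7. [col 3: X + F ≡ M (mod 10)] column 3 reads X+F+carry(0)=M with X=1, M=5; with digits 0,1,5,7,8,9 already taken and all letters distinct, the only value for F is 4, so F=4.
Step 8. [col 4: H + Z ≡ E (mod 10)] column 4: given H=7, E=0, carry-in 0, and digits 0,1,4,5,7,8,9 already taken and all letters distinct, H+Z≡E (mod 10) forces Z=3. So Z=3.

Answer: E=0, F=4, H=7, M=5, N=9, P=8, X=1, Z=3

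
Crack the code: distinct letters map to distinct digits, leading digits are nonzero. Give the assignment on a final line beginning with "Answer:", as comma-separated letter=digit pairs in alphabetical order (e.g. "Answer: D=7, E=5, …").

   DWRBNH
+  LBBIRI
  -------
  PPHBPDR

Step 1. [P] the sum has 7 digits but both addends have 6; that extra leading digit P is the final carry, namely 1, so P=1.
Step 2. [col 1: H + I ≡ R (mod 10)] column 1 (H + I ≡ R (mod 10), carry-in 0) doesn't pin R yet; pick R=9 and continue. So R=9.
Step 3. [col 1: H + I ≡ R (mod 10)] column 1 (H + I ≡ R (mod 10), carry-in 0) doesn't pin H yet; pick H=2 and continue. So H=2.
Step 4. [col 1: H + I ≡ R (mod 10)] column 1: given H=2, R=9, carry-in 0, and digits 1,2,9 already taken and all letters distinct, H+I≡R (mod 10) forces I=7, so I=7.
Step 5. [col 2: N + R ≡ D (mod 10)] no forcing yet in column 2 (carry-in 0); D=4 is free and consistent — try it ⇒ D=4.
Step 6. [col 2: N + R ≡ D (mod 10)] from column 2 (R=9, D=4, carry-in 0, digits 1,2,4,7,9 already taken and all letters distinct): N must equal 5, so N=5.
Step 7. [col 3: B + I ≡ P (mod 10)] column 3 reads B+I+carry(1)=P with I=7, P=1; with digits 1,2,4,5,7,9 already taken and all letters distinct, the only value for B is 3 ⇒ B=3.
Step 8. [col 5: W + B ≡ H (mod 10)] column 5 reads W+B+carry(1)=H with B=3, H=2; with digits 1,2,3,4,5,7,9 already taken and all letters distinct, the only value for W is 8, so W=8.
Step 9. [col 6: D + L ≡ P (mod 10)] in column 6 we have D+L≡P with carry-in 1; given D=4, P=1 and digits 1,2,3,4,5,7,8,9 already taken and all letters distinct, that pins L to 6. So L=6.

Answer: B=3, D=4, H=2, I=7, L=6, N=5, P=1, R=9, W=8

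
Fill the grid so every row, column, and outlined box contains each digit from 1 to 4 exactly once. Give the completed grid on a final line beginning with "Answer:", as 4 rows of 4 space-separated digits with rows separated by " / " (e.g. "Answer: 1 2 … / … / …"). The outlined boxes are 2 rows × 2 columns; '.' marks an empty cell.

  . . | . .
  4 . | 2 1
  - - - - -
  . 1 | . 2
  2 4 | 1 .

Step 1. [r3c1∈{3}] r3c1 is down to just 3. So r3c1=3.
Step 2. [r1c3∈{3,4}] col 3 places 3 nowhere but r1c3. So r1c3=3.
Step 3. [r4c4∈{3}] nothing but 3 survives at r4c4 ⇒ r4c4=3.
Step 4. [r1c1∈{1}] nothing but 1 survives at r1c1 ⇒ r1c1=1.
Step 5. [r3c3∈{4}] r3c3 has the single candidate 4, so r3c3=4.
Step 6. [r2c2∈{3}] r2c2 has the single candidate 3. So r2c2=3.
Step 7. [r1c2∈{2}] nothing but 2 survives at r1c2. So r1c2=2.
Step 8. [r1c4∈{4}] r1c4 is down to just 4 ⇒ r1c4=4.

Answer: 1 2 3 4 / 4 3 2 1 / 3 1 4 2 / 2 4 1 3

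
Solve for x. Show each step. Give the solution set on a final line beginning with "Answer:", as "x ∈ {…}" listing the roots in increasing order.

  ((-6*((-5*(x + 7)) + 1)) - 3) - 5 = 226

Step 1. [((-6*((-5*(x + 7)) + 1)) - 3) - 5 = 226] peel the -5: add 5 from each side. So sub: (-6*((-5*(x + 7)) + 1)) - 3 = 231.
Step 2. [(-6*((-5*(x + 7)) + 1)) - 3 = 231] -3 is outermost — add 3 both sides ⇒ sub: -6*((-5*(x + 7)) + 1) = 234.
Step 3. [-6*((-5*(x + 7)) + 1) = 234] LHS = -6·(…); ÷-6 both sides. So div: (-5*(x + 7)) + 1 = -39.
Step 4. [(-5*(x + 7)) + 1 = -39] subtract 1: x sits inside (… + 1) ⇒ sub: -5*(x + 7) = -40.
Step 5. [-5*(x + 7) = -40] -5·(inner) — divide through by -5, so div: x + 7 = 8.
Step 6. [x + 7 = 8] +7 is outermost — subtract 7 both sides, so sub: x = 1.

Answer: x ∈ {1}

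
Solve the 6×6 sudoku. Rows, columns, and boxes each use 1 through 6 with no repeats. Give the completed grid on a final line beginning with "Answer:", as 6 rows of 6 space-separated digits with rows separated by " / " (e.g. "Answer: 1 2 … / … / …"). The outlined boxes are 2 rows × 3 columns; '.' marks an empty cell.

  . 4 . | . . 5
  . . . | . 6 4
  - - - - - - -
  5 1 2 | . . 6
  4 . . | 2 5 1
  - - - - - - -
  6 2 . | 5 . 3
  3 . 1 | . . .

Step 1. [r1c5∈{1,2,3}] in box 2, 2 fits only at r1c5, so r1c5=2.
Step 2. [r6c5∈{4}] r6c5 is down to just 4. So r6c5=4.
Step 3. [r1c3∈{3,6}] in row 1, 6 fits only at r1c3. So r1c3=6.
Step 4. [r1c4∈{1,3}] across row 1, 3 lands solely at r1c4. So r1c4=3.
Step 5. [r2c3∈{3,5}] r2c3 is the only open cell in col 3 admitting 5. So r2c3=5.
Step 6. [r4c2∈{3,6}] across row 4, 6 lands solely at r4c2, so r4c2=6.
Step 7. [r1c1∈{1}] r1c1's peers cover all but 1. So r1c1=1.
Step 8. [r5c5∈{1}] r5c5 is down to just 1 ⇒ r5c5=1.
Step 9. [r4c3∈{3}] r4c3 has the single candidate 3. So r4c3=3.
Step 10. [r2c2∈{3}] r2c2 has the single candidate 3, so r2c2=3.
Step 11. [r3c5∈{3}] r3c5 has the single candidate 3, so r3c5=3.
Step 12. [r6c4∈{6}] r6c4's peers cover all but 6 ⇒ r6c4=6.
Step 13. [r2c1∈{2}] r2c1's peers cover all but 2 ⇒ r2c1=2.
Step 14. [r6c6∈{2}] only 2 remains possible at r6c6. So r6c6=2.
Step 15. [r3c4∈{4}] only 4 remains possible at r3c4. So r3c4=4.
Step 16. [r5c3∈{4}] only 4 remains possible at r5c3. So r5c3=4.
Step 17. [r6c2∈{5}] nothing but 5 survives at r6c2 ⇒ r6c2=5.
Step 18. [r2c4∈{1}] r2c4 is down to just 1. So r2c4=1.

Answer: 1 4 6 3 2 5 / 2 3 5 1 6 4 / 5 1 2 4 3 6 / 4 6 3 2 5 1 / 6 2 4 5 1 3 / 3 5 1 6 4 2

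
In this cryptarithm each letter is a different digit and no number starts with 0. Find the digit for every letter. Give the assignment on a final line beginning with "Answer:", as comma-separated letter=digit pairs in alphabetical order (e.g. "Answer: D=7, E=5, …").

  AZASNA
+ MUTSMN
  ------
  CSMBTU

Step 1. [col 1: A + N ≡ U (mod 10)] U=9 is one option consistent with column 1 (A + N ≡ U (mod 10), carry-in 0) — take it, so U=9.
Step 2. [col 1: A + N ≡ U (mod 10)] several values work for A in column 1 (A + N ≡ U (mod 10), carry-in 0); try A=1, so A=1.
Step 3. [col 1: A + N ≡ U (mod 10)] from column 1 (A=1, U=9, carry-in 0, digits 1,9 already taken and all letters distinct): N must equal 8 ⇒ N=8.
Step 4. [col 2: N + M ≡ T (mod 10)] no forcing yet in column 2 (carry-in 0); M=2 is free and consistent — try it, so M=2.
Step 5. [col 2: N + M ≡ T (mod 10)] column 2 reads N+M+carry(0)=T with N=8, M=2; with digits 1,2,8,9 already taken and all letters distinct, the only value for T is 0, so T=0.
Step 6. [col 3: S + S ≡ B (mod 10)] several values work for S in column 3 (S + S ≡ B (mod 10), carry-in 1); try S=6 ⇒ S=6.
Step 7. [col 3: S + S ≡ B (mod 10)] from column 3 (S=6, carry-in 1, digits 0,1,2,6,8,9 already taken and all letters distinct): B must equal 3. So B=3.
Step 8. [col 5: Z + U ≡ S (mod 10)] column 5: given U=9, S=6, carry-in 0, and digits 0,1,2,3,6,8,9 already taken and all letters distinct, Z+U≡S (mod 10) forces Z=7 ⇒ Z=7.
Step 9. [col 6: A + M ≡ C (mod 10)] from column 6 (A=1, M=2, carry-in 1, digits 0,1,2,3,6,7,8,9 already taken and all letters distinct): C must equal 4. So C=4.

Answer: A=1, B=3, C=4, M=2, N=8, S=6, T=0, U=9, Z=7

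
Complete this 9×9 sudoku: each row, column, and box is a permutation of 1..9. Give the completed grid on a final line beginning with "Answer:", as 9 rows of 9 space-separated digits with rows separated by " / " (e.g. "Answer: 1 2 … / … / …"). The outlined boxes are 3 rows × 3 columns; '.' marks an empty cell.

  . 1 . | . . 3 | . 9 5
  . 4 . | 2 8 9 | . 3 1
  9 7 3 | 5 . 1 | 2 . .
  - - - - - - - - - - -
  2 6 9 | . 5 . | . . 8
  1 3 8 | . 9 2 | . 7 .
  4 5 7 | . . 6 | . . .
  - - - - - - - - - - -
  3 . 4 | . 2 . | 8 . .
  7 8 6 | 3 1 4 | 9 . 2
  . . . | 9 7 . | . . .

Step 1. [r7c8∈{1,5,6}] r7c8 is the only open cell in row 7 admitting 1. So r7c8=1.
Step 2. [r4c8∈{4}] r4c8 is down to just 4 ⇒ r4c8=4.
Step 3. [r9c1∈{5}] r9c1's peers cover all but 5, so r9c1=5.
Step 4. [r9c8∈{6}] nothing but 6 survives at r9c8, so r9c8=6.
Step 5. [r4c7∈{1,3}] r4c7 is the only open cell in row 4 admitting 3, so r4c7=3.
Step 6. [r1c4∈{4,6,7}] 7 has one home in box 2: r1c4, so r1c4=7.
Step 7. [r2c1∈{6}] r2c1 has the single candidate 6, so r2c1=6.
Step 8. [r5c9∈{6}] r5c9 is down to just 6, so r5c9=6.
Step 9. [r3c9∈{4}] r3c9 has the single candidate 4, so r3c9=4.
Step 10. [r9c2∈{2}] nothing but 2 survives at r9c2, so r9c2=2.
Step 11. [r1c7∈{6}] r1c7's peers cover all but 6 ⇒ r1c7=6.
Step 12. [r6c7∈{1}] nothing but 1 survives at r6c7. So r6c7=1.
Step 13. [r5c4∈{4}] nothing but 4 survives at r5c4. So r5c4=4.
Step 14. [r5c7∈{5}] r5c7's peers cover all but 5. So r5c7=5.
Step 15. [r1c3∈{2}] r1c3 is down to just 2, so r1c3=2.
Step 16. [r7c9∈{7}] nothing but 7 survives at r7c9, so r7c9=7.
Step 17. [r3c5∈{6}] r3c5's peers cover all but 6, so r3c5=6.
Step 18. [r7c4∈{6}] nothing but 6 survives at r7c4 ⇒ r7c4=6.
Step 19. [r6c9∈{9}] only 9 remains possible at r6c9, so r6c9=9.
Step 20. [r7c2∈{9}] r7c2 is down to just 9. So r7c2=9.
Step 21. [r9c6∈{8}] r9c6's peers cover all but 8, so r9c6=8.
Step 22. [r2c7∈{7}] r2c7 is down to just 7 ⇒ r2c7=7.
Step 23. [r4c6∈{7}] r4c6 has the single candidate 7. So r4c6=7.
Step 24. [r8c8∈{5}] nothing but 5 survives at r8c8. So r8c8=5.
Step 25. [r9c7∈{4}] r9c7 has the single candidate 4. So r9c7=4.
Step 26. [r9c9∈{3}] only 3 remains possible at r9c9 ⇒ r9c9=3.
Step 27. [r2c3∈{5}] r2c3 has the single candidate 5. So r2c3=5.
Step 28. [r3c8∈{8}] r3c8 has the single candidate 8 ⇒ r3c8=8.
Step 29. [r7c6∈{5}] nothing but 5 survives at r7c6. So r7c6=5.
Step 30. [r6c8∈{2}] r6c8's peers cover all but 2, so r6c8=2.
Step 31. [r1c1∈{8}] r1c1 is down to just 8. So r1c1=8.
Step 32. [r6c4∈{8}] r6c4's peers cover all but 8, so r6c4=8.
Step 33. [r4c4∈{1}] r4c4 is down to just 1, so r4c4=1.
Step 34. [r9c3∈{1}] r9c3 has the single candidate 1 ⇒ r9c3=1.
Step 35. [r6c5∈{3}] nothing but 3 survives at r6c5. So r6c5=3.
Step 36. [r1c5∈{4}] r1c5 has the single candidate 4. So r1c5=4.

Answer: 8 1 2 7 4 3 6 9 5 / 6 4 5 2 8 9 7 3 1 / 9 7 3 5 6 1 2 8 4 / 2 6 9 1 5 7 3 4 8 / 1 3 8 4 9 2 5 7 6 / 4 5 7 8 3 6 1 2 9 / 3 9 4 6 2 5 8 1 7 / 7 8 6 3 1 4 9 5 2 / 5 2 1 9 7 8 4 6 3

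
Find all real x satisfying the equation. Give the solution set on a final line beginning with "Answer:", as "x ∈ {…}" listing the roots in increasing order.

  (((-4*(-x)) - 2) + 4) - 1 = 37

Step 1. [(((-4*(-x)) - 2) + 4) - 1 = 37] -1 is outermost — add 1 both sides, so sub: ((-4*(-x)) - 2) + 4 = 38.
Step 2. [((-4*(-x)) - 2) + 4 = 38] +4 is outermost — subtract 4 both sides. So sub: (-4*(-x)) - 2 = 34.
Step 3. [(-4*(-x)) - 2 = 34] peel the -2: add 2 from each side. So sub: -4*(-x) = 36.
Step 4. [-4*(-x) = 36] divide by the outer -4, so div: -x = -9.
Step 5. [-x = -9] leading − — multiply by −1. So neg: x = 9.

Answer: x ∈ {9}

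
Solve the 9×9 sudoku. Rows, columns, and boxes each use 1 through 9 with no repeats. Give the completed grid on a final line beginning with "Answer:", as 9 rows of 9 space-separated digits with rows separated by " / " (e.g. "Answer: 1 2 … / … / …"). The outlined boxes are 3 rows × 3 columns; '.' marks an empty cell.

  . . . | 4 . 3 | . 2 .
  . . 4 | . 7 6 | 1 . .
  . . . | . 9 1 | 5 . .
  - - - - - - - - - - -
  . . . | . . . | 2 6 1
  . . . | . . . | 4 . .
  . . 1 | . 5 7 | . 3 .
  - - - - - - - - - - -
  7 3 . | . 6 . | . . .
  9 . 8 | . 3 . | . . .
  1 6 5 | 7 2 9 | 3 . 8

Step 1. [r6c9∈{9}] nothing but 9 survives at r6c9, so r6c9=9.
Step 2. [r1c5∈{8}] nothing but 8 survives at r1c5. So r1c5=8.
Step 3. [r3c4∈{2}] nothing but 2 survives at r3c4 ⇒ r3c4=2.
Step 4. [r8c2∈{2,4}] box 7 places 4 nowhere but r8c2. So r8c2=4.
Step 5. [r8c6∈{5}] r8c6's peers cover all but 5. So r8c6=5.
Step 6. [r7c6∈{4,8}] box 8 places 4 nowhere but r7c6. So r7c6=4.
Step 7. [r4c6∈{8}] r4c6 has the single candidate 8. So r4c6=8.
Step 8. [r6c1∈{2,4,6,8}] across row 6, 4 lands solely at r6c1 ⇒ r6c1=4.
Step 9. [r6c2∈{2,8}] across row 6, 2 lands solely at r6c2. So r6c2=2.
Step 10. [r3c9∈{3,4,6,7}] 4 has one home in col 9: r3c9, so r3c9=4.
Step 11. [r8c9∈{2,6,7}] r8c9 is the only open cell in row 8 admitting 2. So r8c9=2.
Step 12. [r1c9∈{6,7}] across col 9, 6 lands solely at r1c9. So r1c9=6.
Step 13. [r1c1∈{5}] only 5 remains possible at r1c1, so r1c1=5.
Step 14. [r4c1∈{3}] r4c1's peers cover all but 3. So r4c1=3.
Step 15. [r5c9∈{5,7}] 7 has one home in col 9: r5c9, so r5c9=7.
Step 16. [r4c2∈{5,7,9}] across row 4, 5 lands solely at r4c2, so r4c2=5.
Step 17. [r5c4∈{1,3,6,9}] across row 5, 3 lands solely at r5c4, so r5c4=3.
Step 18. [r4c3∈{7,9}] across row 4, 7 lands solely at r4c3 ⇒ r4c3=7.
Step 19. [r1c3∈{9}] r1c3 has the single candidate 9. So r1c3=9.
Step 20. [r2c2∈{8}] r2c2 has the single candidate 8, so r2c2=8.
Step 21. [r1c7∈{7}] nothing but 7 survives at r1c7 ⇒ r1c7=7.
Step 22. [r5c1∈{6,8}] col 1 places 8 nowhere but r5c1 ⇒ r5c1=8.
Step 23. [r8c4∈{1}] r8c4 is down to just 1, so r8c4=1.
Step 24. [r7c8∈{1,5,9}] row 7 places 1 nowhere but r7c8, so r7c8=1.
Step 25. [r3c3∈{3,6}] 3 has one home in row 3: r3c3 ⇒ r3c3=3.
Step 26. [r3c2∈{7}] r3c2's peers cover all but 7 ⇒ r3c2=7.
Step 27. [r5c2∈{9}] r5c2 is down to just 9 ⇒ r5c2=9.
Step 28. [r7c9∈{5}] r7c9's peers cover all but 5, so r7c9=5.
Step 29. [r8c8∈{7}] only 7 remains possible at r8c8. So r8c8=7.
Step 30. [r5c3∈{6}] r5c3 has the single candidate 6 ⇒ r5c3=6.
Step 31. [r5c8∈{5}] r5c8's peers cover all but 5. So r5c8=5.
Step 32. [r5c5∈{1}] r5c5 is down to just 1. So r5c5=1.
Step 33. [r4c4∈{9}] r4c4 has the single candidate 9 ⇒ r4c4=9.
Step 34. [r6c7∈{8}] only 8 remains possible at r6c7 ⇒ r6c7=8.
Step 35. [r2c8∈{9}] r2c8 has the single candidate 9. So r2c8=9.
Step 36. [r1c2∈{1}] nothing but 1 survives at r1c2. So r1c2=1.
Step 37. [r7c3∈{2}] nothing but 2 survives at r7c3, so r7c3=2.
Step 38. [r2c4∈{5}] nothing but 5 survives at r2c4, so r2c4=5.
Step 39. [r9c8∈{4}] only 4 remains possible at r9c8 ⇒ r9c8=4.
Step 40. [r7c7∈{9}] r7c7's peers cover all but 9. So r7c7=9.
Step 41. [r2c9∈{3}] r2c9 has the single candidate 3, so r2c9=3.
Step 42. [r7c4∈{8}] r7c4 has the single candidate 8, so r7c4=8.
Step 43. [r6c4∈{6}] r6c4's peers cover all but 6, so r6c4=6.
Step 44. [r5c6∈{2}] nothing but 2 survives at r5c6 ⇒ r5c6=2.
Step 45. [r3c1∈{6}] r3c1's peers cover all but 6. So r3c1=6.
Step 46. [r4c5∈{4}] only 4 remains possible at r4c5, so r4c5=4.
Step 47. [r8c7∈{6}] r8c7's peers cover all but 6, so r8c7=6.
Step 48. [r2c1∈{2}] only 2 remains possible at r2c1, so r2c1=2.
Step 49. [r3c8∈{8}] only 8 remains possible at r3c8. So r3c8=8.

Answer: 5 1 9 4 8 3 7 2 6 / 2 8 4 5 7 6 1 9 3 / 6 7 3 2 9 1 5 8 4 / 3 5 7 9 4 8 2 6 1 / 8 9 6 3 1 2 4 5 7 / 4 2 1 6 5 7 8 3 9 / 7 3 2 8 6 4 9 1 5 / 9 4 8 1 3 5 6 7 2 / 1 6 5 7 2 9 3 4 8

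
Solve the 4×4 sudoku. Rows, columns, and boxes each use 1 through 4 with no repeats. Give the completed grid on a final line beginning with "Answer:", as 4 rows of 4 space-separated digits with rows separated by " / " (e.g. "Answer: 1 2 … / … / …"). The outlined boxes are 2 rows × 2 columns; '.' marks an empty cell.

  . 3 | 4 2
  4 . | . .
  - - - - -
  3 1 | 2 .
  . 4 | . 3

Step 1. [r2c4∈{1}] only 1 remains possible at r2c4. So r2c4=1.
Step 2. [r4c3∈{1}] nothing but 1 survives at r4c3, so r4c3=1.
Step 3. [r1c1∈{1}] only 1 remains possible at r1c1. So r1c1=1.
Step 4. [r2c2∈{2}] r2c2 is down to just 2 ⇒ r2c2=2.
Step 5. [r4c1∈{2}] nothing but 2 survives at r4c1. So r4c1=2.
Step 6. [r2c3∈{3}] r2c3 is down to just 3. So r2c3=3.
Step 7. [r3c4∈{4}] r3c4's peers cover all but 4, so r3c4=4.

Answer: 1 3 4 2 / 4 2 3 1 / 3 1 2 4 / 2 4 1 3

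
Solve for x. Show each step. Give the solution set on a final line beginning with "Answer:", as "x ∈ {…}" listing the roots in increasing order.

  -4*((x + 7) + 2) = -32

Step 1. [-4*((x + 7) + 2) = -32] divide by the outer -4. So div: (x + 7) + 2 = 8.
Step 2. [(x + 7) + 2 = 8] +2 is outermost — subtract 2 both sides. So sub: x + 7 = 6.
Step 3. [x + 7 = 6] peel the +7: subtract 7 from each side, so sub: x = -1.

Answer: x ∈ {-1}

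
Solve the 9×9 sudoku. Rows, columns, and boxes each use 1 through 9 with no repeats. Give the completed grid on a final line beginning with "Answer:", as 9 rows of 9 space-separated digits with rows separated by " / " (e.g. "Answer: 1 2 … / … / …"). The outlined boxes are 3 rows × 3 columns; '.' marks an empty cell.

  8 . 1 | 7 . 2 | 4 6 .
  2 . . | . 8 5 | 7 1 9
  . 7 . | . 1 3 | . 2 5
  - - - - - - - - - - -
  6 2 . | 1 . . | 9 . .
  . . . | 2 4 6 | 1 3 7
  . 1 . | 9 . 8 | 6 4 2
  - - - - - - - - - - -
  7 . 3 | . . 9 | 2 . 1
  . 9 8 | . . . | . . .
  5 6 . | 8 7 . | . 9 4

Step 1. [r8c4∈{3,4,5,6}] col 4 places 3 nowhere but r8c4 ⇒ r8c4=3.
Step 2. [r7c4∈{4,5,6}] 5 has one home in col 4: r7c4, so r7c4=5.
Step 3. [r4c8∈{5,8}] box 6 places 5 nowhere but r4c8. So r4c8=5.
Step 4. [r4c3∈{4,7}] row 4 places 4 nowhere but r4c3, so r4c3=4.
Step 5. [r2c3∈{6}] r2c3 is down to just 6, so r2c3=6.
Step 6. [r8c1∈{1,4}] in col 1, 1 fits only at r8c1, so r8c1=1.
Step 7. [r3c1∈{4,9}] r3c1 is the only open cell in col 1 admitting 4 ⇒ r3c1=4.
Step 8. [r1c2∈{3,5}] 5 has one home in row 1: r1c2 ⇒ r1c2=5.
Step 9. [r6c5∈{3,5}] r6c5 is the only open cell in col 5 admitting 5. So r6c5=5.
Step 10. [r5c1∈{9}] nothing but 9 survives at r5c1 ⇒ r5c1=9.
Step 11. [r8c9∈{6}] r8c9's peers cover all but 6, so r8c9=6.
Step 12. [r3c4∈{6}] r3c4 has the single candidate 6 ⇒ r3c4=6.
Step 13. [r3c3∈{9}] only 9 remains possible at r3c3, so r3c3=9.
Step 14. [r9c3∈{2}] only 2 remains possible at r9c3, so r9c3=2.
Step 15. [r9c7∈{3}] r9c7's peers cover all but 3, so r9c7=3.
Step 16. [r4c5∈{3}] nothing but 3 survives at r4c5. So r4c5=3.
Step 17. [r9c6∈{1}] nothing but 1 survives at r9c6. So r9c6=1.
Step 18. [r4c9∈{8}] r4c9's peers cover all but 8 ⇒ r4c9=8.
Step 19. [r8c7∈{5}] r8c7 is down to just 5. So r8c7=5.
Step 20. [r5c2∈{8}] r5c2 has the single candidate 8 ⇒ r5c2=8.
Step 21. [r6c3∈{7}] r6c3 has the single candidate 7 ⇒ r6c3=7.
Step 22. [r3c7∈{8}] r3c7 is down to just 8 ⇒ r3c7=8.
Step 23. [r7c8∈{8}] nothing but 8 survives at r7c8 ⇒ r7c8=8.
Step 24. [r5c3∈{5}] nothing but 5 survives at r5c3, so r5c3=5.
Step 25. [r1c9∈{3}] only 3 remains possible at r1c9, so r1c9=3.
Step 26. [r8c8∈{7}] r8c8 is down to just 7 ⇒ r8c8=7.
Step 27. [r6c1∈{3}] nothing but 3 survives at r6c1, so r6c1=3.
Step 28. [r2c2∈{3}] nothing but 3 survives at r2c2. So r2c2=3.
Step 29. [r7c5∈{6}] r7c5's peers cover all but 6. So r7c5=6.
Step 30. [r7c2∈{4}] only 4 remains possible at r7c2. So r7c2=4.
Step 31. [r4c6∈{7}] r4c6's peers cover all but 7 ⇒ r4c6=7.
Step 32. [r8c6∈{4}] r8c6 has the single candidate 4 ⇒ r8c6=4.
Step 33. [r1c5∈{9}] r1c5 is down to just 9. So r1c5=9.
Step 34. [r8c5∈{2}] r8c5's peers cover all but 2, so r8c5=2.
Step 35. [r2c4∈{4}] r2c4 has the single candidate 4 ⇒ r2c4=4.

Answer: 8 5 1 7 9 2 4 6 3 / 2 3 6 4 8 5 7 1 9 / 4 7 9 6 1 3 8 2 5 / 6 2 4 1 3 7 9 5 8 / 9 8 5 2 4 6 1 3 7 / 3 1 7 9 5 8 6 4 2 / 7 4 3 5 6 9 2 8 1 / 1 9 8 3 2 4 5 7 6 / 5 6 2 8 7 1 3 9 4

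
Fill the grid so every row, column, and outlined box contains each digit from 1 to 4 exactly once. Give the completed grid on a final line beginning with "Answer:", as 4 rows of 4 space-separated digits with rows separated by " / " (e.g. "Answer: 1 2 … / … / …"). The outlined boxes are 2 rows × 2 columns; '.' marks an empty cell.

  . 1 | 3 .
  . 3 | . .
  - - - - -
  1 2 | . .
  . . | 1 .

Step 1. [r2c3∈{2,4}] 2 has one home in col 3: r2c3, so r2c3=2.
Step 2. [r1c4∈{4}] r1c4 is down to just 4 ⇒ r1c4=4.
Step 3. [r4c1∈{3,4}] 3 has one home in col 1: r4c1, so r4c1=3.
Step 4. [r4c4∈{2}] r4c4 is down to just 2, so r4c4=2.
Step 5. [r2c4∈{1}] nothing but 1 survives at r2c4 ⇒ r2c4=1.
Step 6. [r1c1∈{2}] r1c1 has the single candidate 2 ⇒ r1c1=2.
Step 7. [r2c1∈{4}] nothing but 4 survives at r2c1, so r2c1=4.
Step 8. [r4c2∈{4}] r4c2 is down to just 4 ⇒ r4c2=4.
Step 9. [r3c3∈{4}] r3c3's peers cover all but 4, so r3c3=4.
Step 10. [r3c4∈{3}] r3c4 has the single candidate 3 ⇒ r3c4=3.

Answer: 2 1 3 4 / 4 3 2 1 / 1 2 4 3 / 3 4 1 2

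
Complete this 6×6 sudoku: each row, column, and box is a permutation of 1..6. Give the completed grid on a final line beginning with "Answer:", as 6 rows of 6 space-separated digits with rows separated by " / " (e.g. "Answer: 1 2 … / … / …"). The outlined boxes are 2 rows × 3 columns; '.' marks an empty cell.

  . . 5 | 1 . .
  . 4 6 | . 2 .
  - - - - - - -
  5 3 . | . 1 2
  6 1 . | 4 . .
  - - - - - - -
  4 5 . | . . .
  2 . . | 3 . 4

Step 1. [r5c5∈{6}] only 6 remains possible at r5c5. So r5c5=6.
Step 2. [r1c1∈{3}] r1c1's peers cover all but 3 ⇒ r1c1=3.
Step 3. [r4c5∈{3,5}] col 5 places 3 nowhere but r4c5 ⇒ r4c5=3.
Step 4. [r6c3∈{1}] r6c3 has the single candidate 1. So r6c3=1.
Step 5. [r2c6∈{3,5}] r2c6 is the only open cell in row 2 admitting 3 ⇒ r2c6=3.
Step 6. [r3c3∈{4}] nothing but 4 survives at r3c3 ⇒ r3c3=4.
Step 7. [r2c1∈{1}] r2c1 has the single candidate 1, so r2c1=1.
Step 8. [r1c6∈{6}] nothing but 6 survives at r1c6, so r1c6=6.
Step 9. [r5c4∈{2}] r5c4's peers cover all but 2, so r5c4=2.
Step 10. [r2c4∈{5}] r2c4 is down to just 5 ⇒ r2c4=5.
Step 11. [r6c5∈{5}] r6c5 is down to just 5. So r6c5=5.
Step 12. [r6c2∈{6}] r6c2's peers cover all but 6, so r6c2=6.
Step 13. [r3c4∈{6}] r3c4 is down to just 6. So r3c4=6.
Step 14. [r4c6∈{5}] nothing but 5 survives at r4c6, so r4c6=5.
Step 15. [r5c3∈{3}] r5c3 has the single candidate 3, so r5c3=3.
Step 16. [r1c5∈{4}] r1c5 has the single candidate 4 ⇒ r1c5=4.
Step 17. [r4c3∈{2}] r4c3 has the single candidate 2. So r4c3=2.
Step 18. [r1c2∈{2}] r1c2 is down to just 2 ⇒ r1c2=2.
Step 19. [r5c6∈{1}] nothing but 1 survives at r5c6. So r5c6=1.

Answer: 3 2 5 1 4 6 / 1 4 6 5 2 3 / 5 3 4 6 1 2 / 6 1 2 4 3 5 / 4 5 3 2 6 1 / 2 6 1 3 5 4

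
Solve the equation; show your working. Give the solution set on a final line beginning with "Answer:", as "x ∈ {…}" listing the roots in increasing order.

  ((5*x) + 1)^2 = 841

Step 1. [((5*x) + 1)^2 = 841] 841 ≥ 0, LHS is (·)² — take ±√ ⇒ sqrt: (5*x) + 1 = 29 or -29.
Step 2. [(5*x) + 1 = 29 or -29] the outer +1 inverts by subtracting 1 ⇒ sub: 5*x = 28 or -30.
Step 3. [5*x = 28 or -30] 5 out front; divide by 5, so div: x = 28/5 or -6.

Answer: x ∈ {-6, 28/5}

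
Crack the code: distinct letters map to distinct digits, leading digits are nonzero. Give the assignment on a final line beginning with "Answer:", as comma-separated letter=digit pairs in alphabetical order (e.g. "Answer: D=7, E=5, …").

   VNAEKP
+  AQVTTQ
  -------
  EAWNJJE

Step 1. [col 1: P + Q ≡ E (mod 10)] no forcing yet in column 1 (carry-in 0); E=1 is free and consistent — try it ⇒ E=1.
Step 2. [col 1: P + Q ≡ E (mod 10)] no forcing yet in column 1 (carry-in 0); P=5 is free and consistent — try it ⇒ P=5.
Step 3. [col 1: P + Q ≡ E (mod 10)] column 1 reads P+Q+carry(0)=E with P=5, E=1; with digits 1,5 already taken and all letters distinct, the only value for Q is 6, so Q=6.
Step 4. [col 2: K + T ≡ J (mod 10)] J=3 is one option consistent with column 2 (K + T ≡ J (mod 10), carry-in 1) — take it. So J=3.
Step 5. [col 2: K + T ≡ J (mod 10)] K=0 is one option consistent with column 2 (K + T ≡ J (mod 10), carry-in 1) — take it. So K=0.
Step 6. [col 2: K + T ≡ J (mod 10)] in column 2 we have K+T≡J with carry-in 1; given K=0, J=3 and digits 0,1,3,5,6 already taken and all letters distinct, that pins T to 2. So T=2.
Step 7. [col 4: A + V ≡ N (mod 10)] in column 4 we have A+V≡N with carry-in 0; given nothing yet and digits 0,1,2,3,5,6 already taken and all letters distinct, that pins N to 7, so N=7.
Step 8. [col 4: A + V ≡ N (mod 10)] several values work for V in column 4 (A + V ≡ N (mod 10), carry-in 0); try V=9. So V=9.
Step 9. [col 4: A + V ≡ N (mod 10)] in column 4 we have A+V≡N with carry-in 0; given V=9, N=7 and digits 0,1,2,3,5,6,7,9 already taken and all letters distinct, that pins A to 8 ⇒ A=8.
Step 10. [col 5: N + Q ≡ W (mod 10)] in column 5 we have N+Q≡W with carry-in 1; given N=7, Q=6 and digits 0,1,2,3,5,6,7,8,9 already taken and all letters distinct, that pins W to 4 ⇒ W=4.

Answer: A=8, E=1, J=3, K=0, N=7, P=5, Q=6, T=2, V=9, W=4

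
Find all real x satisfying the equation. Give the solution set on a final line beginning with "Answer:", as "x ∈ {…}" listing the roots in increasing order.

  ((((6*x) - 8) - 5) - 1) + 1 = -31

Step 1. [((((6*x) - 8) - 5) - 1) + 1 = -31] peel the +1: subtract 1 from each side, so sub: (((6*x) - 8) - 5) - 1 = -32.
Step 2. [(((6*x) - 8) - 5) - 1 = -32] 1 comes off first (add 1). So sub: ((6*x) - 8) - 5 = -31.
Step 3. [((6*x) - 8) - 5 = -31] peel the -5: add 5 from each side ⇒ sub: (6*x) - 8 = -26.
Step 4. [(6*x) - 8 = -26] -8 is outermost — add 8 both sides. So sub: 6*x = -18.
Step 5. [6*x = -18] LHS = 6·(…); ÷6 both sides, so div: x = -3.

Answer: x ∈ {-3}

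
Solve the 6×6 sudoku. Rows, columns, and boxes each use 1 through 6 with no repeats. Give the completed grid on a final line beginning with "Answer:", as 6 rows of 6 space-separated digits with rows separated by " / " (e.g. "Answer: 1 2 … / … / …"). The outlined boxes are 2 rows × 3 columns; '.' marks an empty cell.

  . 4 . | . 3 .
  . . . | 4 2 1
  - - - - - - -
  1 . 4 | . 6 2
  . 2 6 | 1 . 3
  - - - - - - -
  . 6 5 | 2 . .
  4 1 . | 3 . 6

Step 1. [r4c1∈{5}] r4c1 has the single candidate 5. So r4c1=5.
Step 2. [r2c3∈{3}] r2c3 is down to just 3 ⇒ r2c3=3.
Step 3. [r1c4∈{5,6}] in col 4, 6 fits only at r1c4. So r1c4=6.
Step 4. [r1c3∈{1,2}] r1c3 is the only open cell in row 1 admitting 1 ⇒ r1c3=1.
Step 5. [r5c5∈{1,4}] across row 5, 1 lands solely at r5c5, so r5c5=1.
Step 6. [r2c2∈{5}] r2c2 is down to just 5. So r2c2=5.
Step 7. [r5c1∈{3}] r5c1 has the single candidate 3 ⇒ r5c1=3.
Step 8. [r6c5∈{5}] only 5 remains possible at r6c5. So r6c5=5.
Step 9. [r3c4∈{5}] nothing but 5 survives at r3c4, so r3c4=5.
Step 10. [r2c1∈{6}] only 6 remains possible at r2c1 ⇒ r2c1=6.
Step 11. [r1c1∈{2}] r1c1's peers cover all but 2. So r1c1=2.
Step 12. [r6c3∈{2}] r6c3's peers cover all but 2, so r6c3=2.
Step 13. [r1c6∈{5}] r1c6 is down to just 5, so r1c6=5.
Step 14. [r5c6∈{4}] r5c6 has the single candidate 4 ⇒ r5c6=4.
Step 15. [r3c2∈{3}] nothing but 3 survives at r3c2 ⇒ r3c2=3.
Step 16. [r4c5∈{4}] only 4 remains possible at r4c5. So r4c5=4.

Answer: 2 4 1 6 3 5 / 6 5 3 4 2 1 / 1 3 4 5 6 2 / 5 2 6 1 4 3 / 3 6 5 2 1 4 / 4 1 2 3 5 6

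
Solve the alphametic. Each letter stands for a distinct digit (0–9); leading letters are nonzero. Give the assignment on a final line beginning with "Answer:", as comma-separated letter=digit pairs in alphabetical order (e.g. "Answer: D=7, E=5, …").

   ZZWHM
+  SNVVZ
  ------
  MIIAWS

Step 1. [col 1: M + Z ≡ S (mod 10)] column 1 (M + Z ≡ S (mod 10), carry-in 0) doesn't pin S yet; pick S=6 and continue ⇒ S=6.
Step 2. [col 1: M + Z ≡ S (mod 10)] column 1 (M + Z ≡ S (mod 10), carry-in 0) doesn't pin M yet; pick M=1 and continue, so M=1.
Step 3. [col 1: M + Z ≡ S (mod 10)] column 1: given M=1, S=6, carry-in 0, and digits 1,6 already taken and all letters distinct, M+Z≡S (mod 10) forces Z=5. So Z=5.
Step 4. [col 2: H + V ≡ W (mod 10)] column 2 (H + V ≡ W (mod 10), carry-in 0) doesn't pin H yet; pick H=9 and continue, so H=9.
Step 5. [col 2: H + V ≡ W (mod 10)] V=4 is one option consistent with column 2 (H + V ≡ W (mod 10), carry-in 0) — take it. So V=4.
Step 6. [col 2: H + V ≡ W (mod 10)] in column 2 we have H+V≡W with carry-in 0; given H=9, V=4 and digits 1,4,5,6,9 already taken and all letters distinct, that pins W to 3, so W=3.
Step 7. [col 3: W + V ≡ A (mod 10)] column 3: given W=3, V=4, carry-in 1, and digits 1,3,4,5,6,9 already taken and all letters distinct, W+V≡A (mod 10) forces A=8 ⇒ A=8.
Step 8. [col 4: Z + N ≡ I (mod 10)] I=2 is one option consistent with column 4 (Z + N ≡ I (mod 10), carry-in 0) — take it ⇒ I=2.
Step 9. [col 4: Z + N ≡ I (mod 10)] from column 4 (Z=5, I=2, carry-in 0, digits 1,2,3,4,5,6,8,9 already taken and all letters distinct): N must equal 7. So N=7.

Answer: A=8, H=9, I=2, M=1, N=7, S=6, V=4, W=3, Z=5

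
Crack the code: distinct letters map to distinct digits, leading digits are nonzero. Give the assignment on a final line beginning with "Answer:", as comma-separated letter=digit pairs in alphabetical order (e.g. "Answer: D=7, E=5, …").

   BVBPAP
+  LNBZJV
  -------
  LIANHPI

Step 1. [col 1: P + V ≡ I (mod 10)] no forcing yet in column 1 (carry-in 0); V=4 is free and consistent — try it ⇒ V=4.
Step 2. [col 1: P + V ≡ I (mod 10)] column 1 (P + V ≡ I (mod 10), carry-in 0) doesn't pin P yet; pick P=6 and continue. So P=6.
Step 3. [col 1: P + V ≡ I (mod 10)] column 1: given P=6, V=4, carry-in 0, and digits 4,6 already taken and all letters distinct, P+V≡I (mod 10) forces I=0. So I=0.
Step 4. [col 2: A + J ≡ P (mod 10)] no forcing yet in column 2 (carry-in 1); J=3 is free and consistent — try it. So J=3.
Step 5. [col 2: A + J ≡ P (mod 10)] from column 2 (J=3, P=6, carry-in 1, digits 0,3,4,6 already taken and all letters distinct): A must equal 2. So A=2.
Step 6. [col 3: P + Z ≡ H (mod 10)] column 3 (P + Z ≡ H (mod 10), carry-in 0) doesn't pin H yet; pick H=5 and continue ⇒ H=5.
Step 7. [L] adding two 6-digit numbers gives at most 6+1 digits, and here it does — L is that final carry and must be 1. So L=1.
Step 8. [col 3: P + Z ≡ H (mod 10)] column 3 reads P+Z+carry(0)=H with P=6, H=5; with digits 0,1,2,3,4,5,6 already taken and all letters distinct, the only value for Z is 9. So Z=9.
Step 9. [col 4: B + B ≡ N (mod 10)] from column 4 (nothing yet, carry-in 1, digits 0,1,2,3,4,5,6,9 already taken and all letters distinct): N must equal 7. So N=7.
Step 10. [col 4: B + B ≡ N (mod 10)] in column 4 we have B+B≡N with carry-in 1; given N=7 and digits 0,1,2,3,4,5,6,7,9 already taken and all letters distinct, that pins B to 8 ⇒ B=8.

Answer: A=2, B=8, H=5, I=0, J=3, L=1, N=7, P=6, V=4, Z=9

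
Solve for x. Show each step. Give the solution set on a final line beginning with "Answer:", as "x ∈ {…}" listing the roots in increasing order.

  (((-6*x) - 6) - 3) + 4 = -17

Step 1. [(((-6*x) - 6) - 3) + 4 = -17] peel the +4: subtract 4 from each side ⇒ sub: ((-6*x) - 6) - 3 = -21.
Step 2. [((-6*x) - 6) - 3 = -21] 3 comes off first (add 3) ⇒ sub: (-6*x) - 6 = -18.
Step 3. [(-6*x) - 6 = -18] peel the -6: add 6 from each side ⇒ sub: -6*x = -12.
Step 4. [-6*x = -12] leading coefficient -6: divide by -6 ⇒ div: x = 2.

Answer: x ∈ {2}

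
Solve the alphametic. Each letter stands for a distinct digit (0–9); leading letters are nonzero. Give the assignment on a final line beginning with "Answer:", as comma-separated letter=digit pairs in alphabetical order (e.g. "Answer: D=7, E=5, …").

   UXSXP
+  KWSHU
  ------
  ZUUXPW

Step 1. [col 1: P + U ≡ W (mod 10)] W=6 is one option consistent with column 1 (P + U ≡ W (mod 10), carry-in 0) — take it, so W=6.
Step 2. [col 1: P + U ≡ W (mod 10)] column 1 (P + U ≡ W (mod 10), carry-in 0) doesn't pin U yet; pick U=4 and continue. So U=4.
Step 3. [col 1: P + U ≡ W (mod 10)] from column 1 (U=4, W=6, carry-in 0, digits 4,6 already taken and all letters distinct): P must equal 2. So P=2.
Step 4. [Z] Z is the leading digit of a 6-digit sum of two 5-digit numbers; the final carry is exactly 1 ⇒ Z=1.
Step 5. [col 2: X + H ≡ P (mod 10)] no forcing yet in column 2 (carry-in 0); H=5 is free and consistent — try it ⇒ H=5.
Step 6. [col 2: X + H ≡ P (mod 10)] column 2: given H=5, P=2, carry-in 0, and digits 1,2,4,5,6 already taken and all letters distinct, X+H≡P (mod 10) forces X=7. So X=7.
Step 7. [col 3: S + S ≡ X (mod 10)] several values work for S in column 3 (S + S ≡ X (mod 10), carry-in 1); try S=8 ⇒ S=8.
Step 8. [col 5: U + K ≡ U (mod 10)] from column 5 (U=4, carry-in 1, digits 1,2,4,5,6,7,8 already taken and all letters distinct): K must equal 9 ⇒ K=9.

Answer: H=5, K=9, P=2, S=8, U=4, W=6, X=7, Z=1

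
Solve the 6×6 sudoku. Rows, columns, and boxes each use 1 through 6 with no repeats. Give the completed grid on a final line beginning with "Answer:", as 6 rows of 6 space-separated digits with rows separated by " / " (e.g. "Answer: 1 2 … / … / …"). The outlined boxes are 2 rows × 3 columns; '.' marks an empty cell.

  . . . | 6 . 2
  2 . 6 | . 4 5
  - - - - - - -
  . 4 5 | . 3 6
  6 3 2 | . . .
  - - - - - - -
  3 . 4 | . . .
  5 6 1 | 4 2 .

Step 1. [r1c5∈{1}] r1c5's peers cover all but 1. So r1c5=1.
Step 2. [r5c6∈{1}] nothing but 1 survives at r5c6 ⇒ r5c6=1.
Step 3. [r4c4∈{1,5}] row 4 places 1 nowhere but r4c4. So r4c4=1.
Step 4. [r5c5∈{5,6}] row 5 places 6 nowhere but r5c5 ⇒ r5c5=6.
Step 5. [r1c2∈{5}] only 5 remains possible at r1c2, so r1c2=5.
Step 6. [r2c4∈{3}] nothing but 3 survives at r2c4, so r2c4=3.
Step 7. [r3c4∈{2}] r3c4 is down to just 2. So r3c4=2.
Step 8. [r1c3∈{3}] r1c3's peers cover all but 3 ⇒ r1c3=3.
Step 9. [r5c2∈{2}] r5c2's peers cover all but 2 ⇒ r5c2=2.
Step 10. [r1c1∈{4}] only 4 remains possible at r1c1 ⇒ r1c1=4.
Step 11. [r5c4∈{5}] r5c4 is down to just 5. So r5c4=5.
Step 12. [r3c1∈{1}] only 1 remains possible at r3c1. So r3c1=1.
Step 13. [r4c5∈{5}] nothing but 5 survives at r4c5. So r4c5=5.
Step 14. [r2c2∈{1}] only 1 remains possible at r2c2. So r2c2=1.
Step 15. [r4c6∈{4}] r4c6's peers cover all but 4. So r4c6=4.
Step 16. [r6c6∈{3}] r6c6 is down to just 3 ⇒ r6c6=3.

Answer: 4 5 3 6 1 2 / 2 1 6 3 4 5 / 1 4 5 2 3 6 / 6 3 2 1 5 4 / 3 2 4 5 6 1 / 5 6 1 4 2 3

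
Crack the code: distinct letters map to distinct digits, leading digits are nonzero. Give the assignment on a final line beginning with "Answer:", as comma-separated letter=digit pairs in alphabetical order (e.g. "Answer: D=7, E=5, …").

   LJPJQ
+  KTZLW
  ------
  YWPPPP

Step 1. [col 1: Q + W ≡ P (mod 10)] column 1 (Q + W ≡ P (mod 10), carry-in 0) doesn't pin P yet; pick P=5 and continue ⇒ P=5.
Step 2. [col 1: Q + W ≡ P (mod 10)] column 1 (Q + W ≡ P (mod 10), carry-in 0) doesn't pin Q yet; pick Q=3 and continue, so Q=3.
Step 3. [Y] Y is the leading digit of a 6-digit sum of two 5-digit numbers; the final carry is exactly 1 ⇒ Y=1.
Step 4. [col 1: Q + W ≡ P (mod 10)] in column 1 we have Q+W≡P with carry-in 0; given Q=3, P=5 and digits 1,3,5 already taken and all letters distinct, that pins W to 2. So W=2.
Step 5. [col 2: J + L ≡ P (mod 10)] no forcing yet in column 2 (carry-in 0); J=8 is free and consistent — try it. So J=8.
Step 6. [col 2: J + L ≡ P (mod 10)] in column 2 we have J+L≡P with carry-in 0; given J=8, P=5 and digits 1,2,3,5,8 already taken and all letters distinct, that pins L to 7, so L=7.
Step 7. [col 3: P + Z ≡ P (mod 10)] in column 3 we have P+Z≡P with carry-in 1; given P=5 and digits 1,2,3,5,7,8 already taken and all letters distinct, that pins Z to 9. So Z=9.
Step 8. [col 4: J + T ≡ P (mod 10)] in column 4 we have J+T≡P with carry-in 1; given J=8, P=5 and digits 1,2,3,5,7,8,9 already taken and all letters distinct, that pins T to 6 ⇒ T=6.
Step 9. [col 5: L + K ≡ W (mod 10)] column 5 reads L+K+carry(1)=W with L=7, W=2; with digits 1,2,3,5,6,7,8,9 already taken and all letters distinct, the only value for K is 4 ⇒ K=4.

Answer: J=8, K=4, L=7, P=5, Q=3, T=6, W=2, Y=1, Z=9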